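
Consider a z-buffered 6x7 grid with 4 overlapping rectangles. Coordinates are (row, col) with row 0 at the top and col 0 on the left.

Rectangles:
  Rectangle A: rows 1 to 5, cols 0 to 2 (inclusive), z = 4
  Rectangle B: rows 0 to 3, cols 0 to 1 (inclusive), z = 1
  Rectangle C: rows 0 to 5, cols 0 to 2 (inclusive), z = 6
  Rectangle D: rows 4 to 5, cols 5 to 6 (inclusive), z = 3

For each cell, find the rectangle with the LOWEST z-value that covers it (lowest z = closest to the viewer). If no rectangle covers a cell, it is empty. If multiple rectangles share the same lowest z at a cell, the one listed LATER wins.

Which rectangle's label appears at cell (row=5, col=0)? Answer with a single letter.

Answer: A

Derivation:
Check cell (5,0):
  A: rows 1-5 cols 0-2 z=4 -> covers; best now A (z=4)
  B: rows 0-3 cols 0-1 -> outside (row miss)
  C: rows 0-5 cols 0-2 z=6 -> covers; best now A (z=4)
  D: rows 4-5 cols 5-6 -> outside (col miss)
Winner: A at z=4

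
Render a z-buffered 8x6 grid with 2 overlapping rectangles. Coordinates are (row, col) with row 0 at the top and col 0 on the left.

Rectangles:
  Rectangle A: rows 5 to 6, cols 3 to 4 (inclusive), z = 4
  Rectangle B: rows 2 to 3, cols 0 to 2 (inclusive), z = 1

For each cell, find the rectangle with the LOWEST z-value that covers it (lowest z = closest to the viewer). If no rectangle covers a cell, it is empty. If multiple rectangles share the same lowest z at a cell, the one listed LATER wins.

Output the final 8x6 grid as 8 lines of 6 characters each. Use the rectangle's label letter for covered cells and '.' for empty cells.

......
......
BBB...
BBB...
......
...AA.
...AA.
......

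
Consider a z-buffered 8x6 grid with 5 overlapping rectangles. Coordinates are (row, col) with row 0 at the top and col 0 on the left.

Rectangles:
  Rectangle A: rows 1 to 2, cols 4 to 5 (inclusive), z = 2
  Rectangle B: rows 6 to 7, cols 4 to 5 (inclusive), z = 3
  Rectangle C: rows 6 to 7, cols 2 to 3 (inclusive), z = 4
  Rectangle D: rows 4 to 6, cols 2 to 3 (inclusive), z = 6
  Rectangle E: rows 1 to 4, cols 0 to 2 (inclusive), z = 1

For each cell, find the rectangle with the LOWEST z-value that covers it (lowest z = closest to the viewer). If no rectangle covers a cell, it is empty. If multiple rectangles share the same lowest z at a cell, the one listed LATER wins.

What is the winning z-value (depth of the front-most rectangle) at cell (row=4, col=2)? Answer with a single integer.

Check cell (4,2):
  A: rows 1-2 cols 4-5 -> outside (row miss)
  B: rows 6-7 cols 4-5 -> outside (row miss)
  C: rows 6-7 cols 2-3 -> outside (row miss)
  D: rows 4-6 cols 2-3 z=6 -> covers; best now D (z=6)
  E: rows 1-4 cols 0-2 z=1 -> covers; best now E (z=1)
Winner: E at z=1

Answer: 1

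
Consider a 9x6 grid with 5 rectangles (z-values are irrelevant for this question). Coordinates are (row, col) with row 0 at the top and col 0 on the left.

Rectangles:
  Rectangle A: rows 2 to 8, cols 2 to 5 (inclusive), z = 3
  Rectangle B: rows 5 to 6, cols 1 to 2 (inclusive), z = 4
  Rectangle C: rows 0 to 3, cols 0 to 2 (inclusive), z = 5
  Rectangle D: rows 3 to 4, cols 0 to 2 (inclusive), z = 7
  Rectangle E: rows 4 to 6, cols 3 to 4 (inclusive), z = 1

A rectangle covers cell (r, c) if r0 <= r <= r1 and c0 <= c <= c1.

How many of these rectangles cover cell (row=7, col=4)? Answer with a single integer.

Check cell (7,4):
  A: rows 2-8 cols 2-5 -> covers
  B: rows 5-6 cols 1-2 -> outside (row miss)
  C: rows 0-3 cols 0-2 -> outside (row miss)
  D: rows 3-4 cols 0-2 -> outside (row miss)
  E: rows 4-6 cols 3-4 -> outside (row miss)
Count covering = 1

Answer: 1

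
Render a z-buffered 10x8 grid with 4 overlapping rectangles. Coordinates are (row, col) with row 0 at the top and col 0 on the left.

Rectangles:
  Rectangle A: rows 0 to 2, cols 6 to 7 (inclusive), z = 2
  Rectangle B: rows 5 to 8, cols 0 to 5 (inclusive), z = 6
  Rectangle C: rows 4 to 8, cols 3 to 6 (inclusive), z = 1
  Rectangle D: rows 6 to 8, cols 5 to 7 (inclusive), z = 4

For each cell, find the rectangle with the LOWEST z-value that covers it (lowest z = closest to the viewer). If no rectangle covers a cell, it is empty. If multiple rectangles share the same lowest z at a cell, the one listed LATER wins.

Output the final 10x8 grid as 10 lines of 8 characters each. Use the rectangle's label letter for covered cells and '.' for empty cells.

......AA
......AA
......AA
........
...CCCC.
BBBCCCC.
BBBCCCCD
BBBCCCCD
BBBCCCCD
........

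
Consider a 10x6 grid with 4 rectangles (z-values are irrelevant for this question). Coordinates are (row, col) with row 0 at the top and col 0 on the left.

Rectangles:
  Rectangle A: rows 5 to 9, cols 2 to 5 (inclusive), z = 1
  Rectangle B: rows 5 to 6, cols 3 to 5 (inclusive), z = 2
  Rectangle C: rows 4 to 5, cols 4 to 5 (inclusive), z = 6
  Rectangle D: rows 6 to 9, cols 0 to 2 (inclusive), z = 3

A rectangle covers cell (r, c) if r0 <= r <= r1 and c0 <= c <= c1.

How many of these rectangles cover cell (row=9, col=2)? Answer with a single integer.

Check cell (9,2):
  A: rows 5-9 cols 2-5 -> covers
  B: rows 5-6 cols 3-5 -> outside (row miss)
  C: rows 4-5 cols 4-5 -> outside (row miss)
  D: rows 6-9 cols 0-2 -> covers
Count covering = 2

Answer: 2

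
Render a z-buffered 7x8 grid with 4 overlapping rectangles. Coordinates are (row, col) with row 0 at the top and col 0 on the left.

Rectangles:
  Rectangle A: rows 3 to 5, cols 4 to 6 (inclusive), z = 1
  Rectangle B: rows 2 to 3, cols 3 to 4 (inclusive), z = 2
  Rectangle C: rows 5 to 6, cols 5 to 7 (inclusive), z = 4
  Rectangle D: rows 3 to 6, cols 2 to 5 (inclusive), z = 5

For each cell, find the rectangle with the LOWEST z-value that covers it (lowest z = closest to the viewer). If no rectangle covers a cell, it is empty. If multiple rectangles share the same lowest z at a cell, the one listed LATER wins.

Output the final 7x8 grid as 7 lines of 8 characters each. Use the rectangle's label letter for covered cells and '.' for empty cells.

........
........
...BB...
..DBAAA.
..DDAAA.
..DDAAAC
..DDDCCC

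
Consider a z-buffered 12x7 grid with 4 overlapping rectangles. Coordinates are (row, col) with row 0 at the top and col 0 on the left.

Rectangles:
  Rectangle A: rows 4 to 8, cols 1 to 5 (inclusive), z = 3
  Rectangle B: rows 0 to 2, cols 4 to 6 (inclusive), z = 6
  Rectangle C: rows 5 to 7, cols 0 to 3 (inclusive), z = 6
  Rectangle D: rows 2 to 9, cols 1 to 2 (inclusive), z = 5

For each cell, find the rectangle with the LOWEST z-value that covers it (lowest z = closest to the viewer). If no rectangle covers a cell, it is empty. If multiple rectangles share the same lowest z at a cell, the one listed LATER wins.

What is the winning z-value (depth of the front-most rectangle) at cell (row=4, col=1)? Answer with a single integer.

Check cell (4,1):
  A: rows 4-8 cols 1-5 z=3 -> covers; best now A (z=3)
  B: rows 0-2 cols 4-6 -> outside (row miss)
  C: rows 5-7 cols 0-3 -> outside (row miss)
  D: rows 2-9 cols 1-2 z=5 -> covers; best now A (z=3)
Winner: A at z=3

Answer: 3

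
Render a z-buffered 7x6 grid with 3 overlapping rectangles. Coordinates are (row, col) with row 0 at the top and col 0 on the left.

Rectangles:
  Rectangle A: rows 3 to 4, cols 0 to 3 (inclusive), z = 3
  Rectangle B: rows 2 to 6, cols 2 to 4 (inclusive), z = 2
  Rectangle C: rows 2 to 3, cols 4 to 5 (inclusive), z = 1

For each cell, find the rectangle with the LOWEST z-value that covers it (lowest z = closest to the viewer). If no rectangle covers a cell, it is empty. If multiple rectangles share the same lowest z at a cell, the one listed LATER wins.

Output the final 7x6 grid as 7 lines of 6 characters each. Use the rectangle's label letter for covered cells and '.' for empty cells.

......
......
..BBCC
AABBCC
AABBB.
..BBB.
..BBB.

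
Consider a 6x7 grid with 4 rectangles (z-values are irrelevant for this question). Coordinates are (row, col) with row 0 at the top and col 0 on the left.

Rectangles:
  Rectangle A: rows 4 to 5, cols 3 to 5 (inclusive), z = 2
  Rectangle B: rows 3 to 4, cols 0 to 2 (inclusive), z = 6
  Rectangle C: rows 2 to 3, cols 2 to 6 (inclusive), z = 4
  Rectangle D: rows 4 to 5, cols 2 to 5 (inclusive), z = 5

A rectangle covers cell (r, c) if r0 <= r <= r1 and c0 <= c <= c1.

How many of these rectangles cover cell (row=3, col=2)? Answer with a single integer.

Check cell (3,2):
  A: rows 4-5 cols 3-5 -> outside (row miss)
  B: rows 3-4 cols 0-2 -> covers
  C: rows 2-3 cols 2-6 -> covers
  D: rows 4-5 cols 2-5 -> outside (row miss)
Count covering = 2

Answer: 2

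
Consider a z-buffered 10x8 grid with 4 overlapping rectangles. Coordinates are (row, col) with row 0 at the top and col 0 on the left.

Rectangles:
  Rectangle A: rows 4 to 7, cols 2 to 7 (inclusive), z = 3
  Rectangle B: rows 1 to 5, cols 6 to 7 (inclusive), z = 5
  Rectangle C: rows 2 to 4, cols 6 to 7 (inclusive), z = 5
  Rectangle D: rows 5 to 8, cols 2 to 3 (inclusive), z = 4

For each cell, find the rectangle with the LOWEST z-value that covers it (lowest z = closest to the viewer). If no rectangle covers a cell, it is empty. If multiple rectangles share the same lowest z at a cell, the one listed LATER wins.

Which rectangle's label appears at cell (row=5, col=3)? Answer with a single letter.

Answer: A

Derivation:
Check cell (5,3):
  A: rows 4-7 cols 2-7 z=3 -> covers; best now A (z=3)
  B: rows 1-5 cols 6-7 -> outside (col miss)
  C: rows 2-4 cols 6-7 -> outside (row miss)
  D: rows 5-8 cols 2-3 z=4 -> covers; best now A (z=3)
Winner: A at z=3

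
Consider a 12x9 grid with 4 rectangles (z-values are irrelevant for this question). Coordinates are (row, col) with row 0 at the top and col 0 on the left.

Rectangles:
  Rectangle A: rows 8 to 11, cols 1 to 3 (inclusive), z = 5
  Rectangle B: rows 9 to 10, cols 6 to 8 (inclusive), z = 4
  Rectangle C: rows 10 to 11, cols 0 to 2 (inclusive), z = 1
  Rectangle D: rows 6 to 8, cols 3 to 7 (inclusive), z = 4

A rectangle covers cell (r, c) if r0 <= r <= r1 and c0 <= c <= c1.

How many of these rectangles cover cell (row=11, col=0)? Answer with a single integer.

Check cell (11,0):
  A: rows 8-11 cols 1-3 -> outside (col miss)
  B: rows 9-10 cols 6-8 -> outside (row miss)
  C: rows 10-11 cols 0-2 -> covers
  D: rows 6-8 cols 3-7 -> outside (row miss)
Count covering = 1

Answer: 1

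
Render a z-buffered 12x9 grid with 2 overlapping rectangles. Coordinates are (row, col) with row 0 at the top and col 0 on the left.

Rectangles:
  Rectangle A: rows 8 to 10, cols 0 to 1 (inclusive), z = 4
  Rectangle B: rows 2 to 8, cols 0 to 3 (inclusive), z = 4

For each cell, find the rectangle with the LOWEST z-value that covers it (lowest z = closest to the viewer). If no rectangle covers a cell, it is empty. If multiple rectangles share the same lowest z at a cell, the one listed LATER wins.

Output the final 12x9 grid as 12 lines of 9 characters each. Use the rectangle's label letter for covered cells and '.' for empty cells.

.........
.........
BBBB.....
BBBB.....
BBBB.....
BBBB.....
BBBB.....
BBBB.....
BBBB.....
AA.......
AA.......
.........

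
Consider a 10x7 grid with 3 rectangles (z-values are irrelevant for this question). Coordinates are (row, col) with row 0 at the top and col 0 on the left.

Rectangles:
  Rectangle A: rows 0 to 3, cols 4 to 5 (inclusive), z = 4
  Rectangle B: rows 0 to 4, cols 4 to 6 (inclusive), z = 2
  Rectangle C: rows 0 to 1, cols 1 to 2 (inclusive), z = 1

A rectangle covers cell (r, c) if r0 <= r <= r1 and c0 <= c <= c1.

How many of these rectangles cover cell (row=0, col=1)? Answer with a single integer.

Answer: 1

Derivation:
Check cell (0,1):
  A: rows 0-3 cols 4-5 -> outside (col miss)
  B: rows 0-4 cols 4-6 -> outside (col miss)
  C: rows 0-1 cols 1-2 -> covers
Count covering = 1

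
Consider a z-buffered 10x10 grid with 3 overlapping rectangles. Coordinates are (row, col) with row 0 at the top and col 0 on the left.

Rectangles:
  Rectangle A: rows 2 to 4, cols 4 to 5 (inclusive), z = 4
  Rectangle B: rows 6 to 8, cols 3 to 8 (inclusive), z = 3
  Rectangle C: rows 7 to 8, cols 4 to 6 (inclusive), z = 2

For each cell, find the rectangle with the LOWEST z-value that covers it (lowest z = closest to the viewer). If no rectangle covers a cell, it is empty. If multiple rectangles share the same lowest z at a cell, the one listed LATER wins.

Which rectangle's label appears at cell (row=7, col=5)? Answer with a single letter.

Check cell (7,5):
  A: rows 2-4 cols 4-5 -> outside (row miss)
  B: rows 6-8 cols 3-8 z=3 -> covers; best now B (z=3)
  C: rows 7-8 cols 4-6 z=2 -> covers; best now C (z=2)
Winner: C at z=2

Answer: C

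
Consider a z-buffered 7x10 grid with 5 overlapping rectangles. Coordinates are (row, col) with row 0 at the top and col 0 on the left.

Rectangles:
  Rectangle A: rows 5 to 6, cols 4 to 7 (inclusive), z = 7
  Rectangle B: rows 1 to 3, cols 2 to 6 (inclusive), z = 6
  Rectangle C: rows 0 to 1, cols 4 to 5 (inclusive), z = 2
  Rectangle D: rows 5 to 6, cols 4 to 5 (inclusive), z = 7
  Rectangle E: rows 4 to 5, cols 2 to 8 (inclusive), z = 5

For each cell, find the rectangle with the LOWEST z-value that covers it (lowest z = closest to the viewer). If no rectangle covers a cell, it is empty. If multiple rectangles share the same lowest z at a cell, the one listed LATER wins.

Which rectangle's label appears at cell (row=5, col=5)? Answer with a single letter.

Answer: E

Derivation:
Check cell (5,5):
  A: rows 5-6 cols 4-7 z=7 -> covers; best now A (z=7)
  B: rows 1-3 cols 2-6 -> outside (row miss)
  C: rows 0-1 cols 4-5 -> outside (row miss)
  D: rows 5-6 cols 4-5 z=7 -> covers; best now D (z=7)
  E: rows 4-5 cols 2-8 z=5 -> covers; best now E (z=5)
Winner: E at z=5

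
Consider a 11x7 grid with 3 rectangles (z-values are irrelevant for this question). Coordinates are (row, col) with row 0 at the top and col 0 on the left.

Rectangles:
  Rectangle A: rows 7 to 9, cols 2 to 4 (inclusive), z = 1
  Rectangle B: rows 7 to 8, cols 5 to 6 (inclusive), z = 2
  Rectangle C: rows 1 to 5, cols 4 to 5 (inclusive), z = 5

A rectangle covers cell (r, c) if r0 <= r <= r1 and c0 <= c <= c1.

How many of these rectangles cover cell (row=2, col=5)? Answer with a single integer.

Check cell (2,5):
  A: rows 7-9 cols 2-4 -> outside (row miss)
  B: rows 7-8 cols 5-6 -> outside (row miss)
  C: rows 1-5 cols 4-5 -> covers
Count covering = 1

Answer: 1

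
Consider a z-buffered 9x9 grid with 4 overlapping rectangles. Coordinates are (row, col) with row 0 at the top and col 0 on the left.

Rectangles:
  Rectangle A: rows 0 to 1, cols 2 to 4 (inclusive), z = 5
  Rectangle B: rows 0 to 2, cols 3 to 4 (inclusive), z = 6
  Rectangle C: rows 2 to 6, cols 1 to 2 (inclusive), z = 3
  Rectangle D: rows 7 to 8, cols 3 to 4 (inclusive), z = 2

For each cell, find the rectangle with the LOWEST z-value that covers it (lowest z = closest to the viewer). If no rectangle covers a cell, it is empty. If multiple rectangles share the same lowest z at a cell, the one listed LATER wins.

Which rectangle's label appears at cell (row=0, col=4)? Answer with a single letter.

Answer: A

Derivation:
Check cell (0,4):
  A: rows 0-1 cols 2-4 z=5 -> covers; best now A (z=5)
  B: rows 0-2 cols 3-4 z=6 -> covers; best now A (z=5)
  C: rows 2-6 cols 1-2 -> outside (row miss)
  D: rows 7-8 cols 3-4 -> outside (row miss)
Winner: A at z=5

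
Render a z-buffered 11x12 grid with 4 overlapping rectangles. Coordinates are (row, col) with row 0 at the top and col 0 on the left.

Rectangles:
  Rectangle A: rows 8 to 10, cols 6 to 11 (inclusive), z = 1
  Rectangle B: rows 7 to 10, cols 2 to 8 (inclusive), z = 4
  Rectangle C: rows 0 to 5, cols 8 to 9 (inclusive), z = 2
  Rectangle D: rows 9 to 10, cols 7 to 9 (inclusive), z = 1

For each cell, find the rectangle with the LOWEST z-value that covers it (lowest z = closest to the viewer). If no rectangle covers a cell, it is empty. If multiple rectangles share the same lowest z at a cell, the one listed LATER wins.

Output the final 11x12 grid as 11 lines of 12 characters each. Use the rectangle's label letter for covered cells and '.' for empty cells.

........CC..
........CC..
........CC..
........CC..
........CC..
........CC..
............
..BBBBBBB...
..BBBBAAAAAA
..BBBBADDDAA
..BBBBADDDAA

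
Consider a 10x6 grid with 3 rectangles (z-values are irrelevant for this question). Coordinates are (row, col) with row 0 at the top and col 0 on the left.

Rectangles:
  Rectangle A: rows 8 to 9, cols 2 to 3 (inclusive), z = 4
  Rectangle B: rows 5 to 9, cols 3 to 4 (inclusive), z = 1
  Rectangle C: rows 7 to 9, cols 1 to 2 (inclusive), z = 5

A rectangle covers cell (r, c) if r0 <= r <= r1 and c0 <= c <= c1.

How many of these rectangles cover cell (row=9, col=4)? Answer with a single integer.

Answer: 1

Derivation:
Check cell (9,4):
  A: rows 8-9 cols 2-3 -> outside (col miss)
  B: rows 5-9 cols 3-4 -> covers
  C: rows 7-9 cols 1-2 -> outside (col miss)
Count covering = 1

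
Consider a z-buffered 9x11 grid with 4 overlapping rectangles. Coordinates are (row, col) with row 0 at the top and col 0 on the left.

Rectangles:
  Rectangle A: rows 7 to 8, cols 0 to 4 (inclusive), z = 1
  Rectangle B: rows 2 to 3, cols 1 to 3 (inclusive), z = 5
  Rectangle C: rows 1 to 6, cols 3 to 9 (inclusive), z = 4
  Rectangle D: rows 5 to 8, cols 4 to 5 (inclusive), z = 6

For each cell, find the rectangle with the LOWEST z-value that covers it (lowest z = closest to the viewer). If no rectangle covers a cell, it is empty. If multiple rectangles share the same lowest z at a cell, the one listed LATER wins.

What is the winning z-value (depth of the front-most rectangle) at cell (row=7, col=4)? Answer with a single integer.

Answer: 1

Derivation:
Check cell (7,4):
  A: rows 7-8 cols 0-4 z=1 -> covers; best now A (z=1)
  B: rows 2-3 cols 1-3 -> outside (row miss)
  C: rows 1-6 cols 3-9 -> outside (row miss)
  D: rows 5-8 cols 4-5 z=6 -> covers; best now A (z=1)
Winner: A at z=1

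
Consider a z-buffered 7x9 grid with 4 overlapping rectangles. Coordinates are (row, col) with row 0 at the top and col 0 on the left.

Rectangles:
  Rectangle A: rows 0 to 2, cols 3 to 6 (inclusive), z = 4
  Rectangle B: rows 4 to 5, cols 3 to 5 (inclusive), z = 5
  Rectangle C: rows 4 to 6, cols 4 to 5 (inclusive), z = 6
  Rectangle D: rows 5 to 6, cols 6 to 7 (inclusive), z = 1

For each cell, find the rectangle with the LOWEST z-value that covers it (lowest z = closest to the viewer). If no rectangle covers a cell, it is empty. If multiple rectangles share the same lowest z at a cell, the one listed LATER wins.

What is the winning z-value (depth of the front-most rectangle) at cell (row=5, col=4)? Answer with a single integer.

Check cell (5,4):
  A: rows 0-2 cols 3-6 -> outside (row miss)
  B: rows 4-5 cols 3-5 z=5 -> covers; best now B (z=5)
  C: rows 4-6 cols 4-5 z=6 -> covers; best now B (z=5)
  D: rows 5-6 cols 6-7 -> outside (col miss)
Winner: B at z=5

Answer: 5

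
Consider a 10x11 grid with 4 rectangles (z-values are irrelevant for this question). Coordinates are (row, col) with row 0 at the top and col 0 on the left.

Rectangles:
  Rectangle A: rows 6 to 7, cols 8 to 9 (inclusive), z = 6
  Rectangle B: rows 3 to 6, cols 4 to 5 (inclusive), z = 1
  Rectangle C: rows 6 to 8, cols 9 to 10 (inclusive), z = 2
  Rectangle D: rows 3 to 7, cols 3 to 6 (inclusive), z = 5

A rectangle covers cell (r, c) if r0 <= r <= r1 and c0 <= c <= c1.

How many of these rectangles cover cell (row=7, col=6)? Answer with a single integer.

Check cell (7,6):
  A: rows 6-7 cols 8-9 -> outside (col miss)
  B: rows 3-6 cols 4-5 -> outside (row miss)
  C: rows 6-8 cols 9-10 -> outside (col miss)
  D: rows 3-7 cols 3-6 -> covers
Count covering = 1

Answer: 1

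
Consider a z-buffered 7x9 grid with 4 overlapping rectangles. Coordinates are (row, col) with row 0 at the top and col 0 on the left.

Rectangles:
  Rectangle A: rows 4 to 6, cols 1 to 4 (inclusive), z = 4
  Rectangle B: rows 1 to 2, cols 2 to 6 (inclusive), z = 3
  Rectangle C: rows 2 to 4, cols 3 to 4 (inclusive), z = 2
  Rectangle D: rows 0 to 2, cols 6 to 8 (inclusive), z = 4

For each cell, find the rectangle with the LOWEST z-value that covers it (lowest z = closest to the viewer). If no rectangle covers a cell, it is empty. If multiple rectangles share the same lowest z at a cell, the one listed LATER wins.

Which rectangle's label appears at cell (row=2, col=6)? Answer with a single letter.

Answer: B

Derivation:
Check cell (2,6):
  A: rows 4-6 cols 1-4 -> outside (row miss)
  B: rows 1-2 cols 2-6 z=3 -> covers; best now B (z=3)
  C: rows 2-4 cols 3-4 -> outside (col miss)
  D: rows 0-2 cols 6-8 z=4 -> covers; best now B (z=3)
Winner: B at z=3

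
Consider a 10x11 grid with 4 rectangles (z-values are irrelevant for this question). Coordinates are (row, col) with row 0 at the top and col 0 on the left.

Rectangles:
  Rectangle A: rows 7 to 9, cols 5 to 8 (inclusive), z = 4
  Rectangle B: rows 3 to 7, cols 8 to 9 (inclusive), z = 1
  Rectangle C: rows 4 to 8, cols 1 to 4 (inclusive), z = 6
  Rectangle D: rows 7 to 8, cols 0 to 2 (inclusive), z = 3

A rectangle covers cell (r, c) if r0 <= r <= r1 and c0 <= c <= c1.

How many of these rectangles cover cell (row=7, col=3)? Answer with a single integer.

Answer: 1

Derivation:
Check cell (7,3):
  A: rows 7-9 cols 5-8 -> outside (col miss)
  B: rows 3-7 cols 8-9 -> outside (col miss)
  C: rows 4-8 cols 1-4 -> covers
  D: rows 7-8 cols 0-2 -> outside (col miss)
Count covering = 1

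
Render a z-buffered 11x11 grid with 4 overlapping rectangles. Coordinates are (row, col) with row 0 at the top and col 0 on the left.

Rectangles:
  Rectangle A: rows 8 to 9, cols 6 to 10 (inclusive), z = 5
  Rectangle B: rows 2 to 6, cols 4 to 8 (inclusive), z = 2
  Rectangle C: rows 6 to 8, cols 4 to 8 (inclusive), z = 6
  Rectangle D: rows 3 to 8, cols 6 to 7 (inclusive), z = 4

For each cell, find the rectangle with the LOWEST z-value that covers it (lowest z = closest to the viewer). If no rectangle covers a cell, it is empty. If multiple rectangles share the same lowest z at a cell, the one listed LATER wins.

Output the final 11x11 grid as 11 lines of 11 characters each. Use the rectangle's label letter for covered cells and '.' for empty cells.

...........
...........
....BBBBB..
....BBBBB..
....BBBBB..
....BBBBB..
....BBBBB..
....CCDDC..
....CCDDAAA
......AAAAA
...........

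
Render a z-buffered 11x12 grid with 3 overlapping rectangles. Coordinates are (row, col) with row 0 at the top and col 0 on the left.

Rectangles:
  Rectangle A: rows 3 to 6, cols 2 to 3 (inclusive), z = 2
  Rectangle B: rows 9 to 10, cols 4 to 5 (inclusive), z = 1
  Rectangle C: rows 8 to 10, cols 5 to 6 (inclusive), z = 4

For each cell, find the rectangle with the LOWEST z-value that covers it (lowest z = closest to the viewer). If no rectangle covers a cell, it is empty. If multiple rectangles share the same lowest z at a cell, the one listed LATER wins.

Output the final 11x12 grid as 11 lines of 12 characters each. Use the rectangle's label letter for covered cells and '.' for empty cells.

............
............
............
..AA........
..AA........
..AA........
..AA........
............
.....CC.....
....BBC.....
....BBC.....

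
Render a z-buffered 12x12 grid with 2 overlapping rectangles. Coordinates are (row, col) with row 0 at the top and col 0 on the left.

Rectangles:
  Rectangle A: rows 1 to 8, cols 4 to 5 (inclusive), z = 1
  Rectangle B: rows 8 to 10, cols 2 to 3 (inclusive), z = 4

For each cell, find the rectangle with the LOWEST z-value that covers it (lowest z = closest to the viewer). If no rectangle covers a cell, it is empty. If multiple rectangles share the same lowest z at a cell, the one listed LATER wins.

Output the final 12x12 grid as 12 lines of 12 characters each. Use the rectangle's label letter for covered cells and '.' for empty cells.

............
....AA......
....AA......
....AA......
....AA......
....AA......
....AA......
....AA......
..BBAA......
..BB........
..BB........
............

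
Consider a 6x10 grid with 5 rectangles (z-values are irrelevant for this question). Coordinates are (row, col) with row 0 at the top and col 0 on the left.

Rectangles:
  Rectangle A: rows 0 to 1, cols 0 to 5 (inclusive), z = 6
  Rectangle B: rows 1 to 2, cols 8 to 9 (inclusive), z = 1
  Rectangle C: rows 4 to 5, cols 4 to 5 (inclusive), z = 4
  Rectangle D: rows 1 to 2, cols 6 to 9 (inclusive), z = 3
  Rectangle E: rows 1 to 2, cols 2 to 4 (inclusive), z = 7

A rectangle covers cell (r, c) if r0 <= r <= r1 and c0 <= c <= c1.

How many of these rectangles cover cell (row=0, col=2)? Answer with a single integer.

Answer: 1

Derivation:
Check cell (0,2):
  A: rows 0-1 cols 0-5 -> covers
  B: rows 1-2 cols 8-9 -> outside (row miss)
  C: rows 4-5 cols 4-5 -> outside (row miss)
  D: rows 1-2 cols 6-9 -> outside (row miss)
  E: rows 1-2 cols 2-4 -> outside (row miss)
Count covering = 1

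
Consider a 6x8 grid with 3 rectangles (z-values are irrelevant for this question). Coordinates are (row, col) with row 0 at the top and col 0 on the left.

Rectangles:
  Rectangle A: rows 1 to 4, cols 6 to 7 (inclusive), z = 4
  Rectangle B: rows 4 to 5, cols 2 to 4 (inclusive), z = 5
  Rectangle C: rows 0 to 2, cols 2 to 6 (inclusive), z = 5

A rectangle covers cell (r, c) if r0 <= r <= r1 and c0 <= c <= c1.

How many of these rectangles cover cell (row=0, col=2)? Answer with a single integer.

Answer: 1

Derivation:
Check cell (0,2):
  A: rows 1-4 cols 6-7 -> outside (row miss)
  B: rows 4-5 cols 2-4 -> outside (row miss)
  C: rows 0-2 cols 2-6 -> covers
Count covering = 1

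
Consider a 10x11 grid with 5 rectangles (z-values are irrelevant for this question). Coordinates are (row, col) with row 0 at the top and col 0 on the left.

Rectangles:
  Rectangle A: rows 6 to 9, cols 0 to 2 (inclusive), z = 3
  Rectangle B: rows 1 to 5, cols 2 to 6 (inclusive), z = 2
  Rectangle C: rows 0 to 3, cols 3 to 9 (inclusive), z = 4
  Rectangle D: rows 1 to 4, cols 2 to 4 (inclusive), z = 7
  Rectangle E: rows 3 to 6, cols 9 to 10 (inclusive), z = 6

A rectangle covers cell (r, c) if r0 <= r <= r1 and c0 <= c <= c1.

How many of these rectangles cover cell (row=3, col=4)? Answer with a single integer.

Check cell (3,4):
  A: rows 6-9 cols 0-2 -> outside (row miss)
  B: rows 1-5 cols 2-6 -> covers
  C: rows 0-3 cols 3-9 -> covers
  D: rows 1-4 cols 2-4 -> covers
  E: rows 3-6 cols 9-10 -> outside (col miss)
Count covering = 3

Answer: 3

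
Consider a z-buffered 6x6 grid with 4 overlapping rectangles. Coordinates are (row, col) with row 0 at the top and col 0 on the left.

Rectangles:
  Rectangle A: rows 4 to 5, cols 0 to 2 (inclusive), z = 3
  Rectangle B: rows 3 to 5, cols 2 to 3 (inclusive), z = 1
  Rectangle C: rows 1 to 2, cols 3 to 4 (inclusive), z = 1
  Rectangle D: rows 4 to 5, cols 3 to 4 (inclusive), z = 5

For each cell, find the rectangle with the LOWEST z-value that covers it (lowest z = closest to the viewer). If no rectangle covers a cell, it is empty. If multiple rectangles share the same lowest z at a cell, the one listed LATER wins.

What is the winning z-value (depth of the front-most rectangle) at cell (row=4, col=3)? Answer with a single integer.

Answer: 1

Derivation:
Check cell (4,3):
  A: rows 4-5 cols 0-2 -> outside (col miss)
  B: rows 3-5 cols 2-3 z=1 -> covers; best now B (z=1)
  C: rows 1-2 cols 3-4 -> outside (row miss)
  D: rows 4-5 cols 3-4 z=5 -> covers; best now B (z=1)
Winner: B at z=1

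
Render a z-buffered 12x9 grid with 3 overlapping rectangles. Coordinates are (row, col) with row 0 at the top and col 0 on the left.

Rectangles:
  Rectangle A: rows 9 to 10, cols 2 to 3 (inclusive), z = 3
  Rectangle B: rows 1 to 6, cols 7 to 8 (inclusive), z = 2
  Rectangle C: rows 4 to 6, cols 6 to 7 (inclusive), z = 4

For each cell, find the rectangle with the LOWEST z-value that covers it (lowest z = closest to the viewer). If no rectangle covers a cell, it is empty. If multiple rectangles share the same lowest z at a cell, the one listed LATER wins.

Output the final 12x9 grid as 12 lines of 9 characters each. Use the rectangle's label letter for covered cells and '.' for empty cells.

.........
.......BB
.......BB
.......BB
......CBB
......CBB
......CBB
.........
.........
..AA.....
..AA.....
.........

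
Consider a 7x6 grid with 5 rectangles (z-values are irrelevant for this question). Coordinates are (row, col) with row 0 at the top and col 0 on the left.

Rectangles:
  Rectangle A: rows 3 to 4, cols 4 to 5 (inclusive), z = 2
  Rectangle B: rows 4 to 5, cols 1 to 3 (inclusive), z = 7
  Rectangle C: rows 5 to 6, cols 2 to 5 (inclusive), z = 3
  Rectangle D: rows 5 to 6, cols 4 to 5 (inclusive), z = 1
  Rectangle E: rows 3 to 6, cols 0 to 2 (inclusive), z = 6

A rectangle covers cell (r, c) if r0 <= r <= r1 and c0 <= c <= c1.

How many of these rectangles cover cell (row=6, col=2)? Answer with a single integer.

Check cell (6,2):
  A: rows 3-4 cols 4-5 -> outside (row miss)
  B: rows 4-5 cols 1-3 -> outside (row miss)
  C: rows 5-6 cols 2-5 -> covers
  D: rows 5-6 cols 4-5 -> outside (col miss)
  E: rows 3-6 cols 0-2 -> covers
Count covering = 2

Answer: 2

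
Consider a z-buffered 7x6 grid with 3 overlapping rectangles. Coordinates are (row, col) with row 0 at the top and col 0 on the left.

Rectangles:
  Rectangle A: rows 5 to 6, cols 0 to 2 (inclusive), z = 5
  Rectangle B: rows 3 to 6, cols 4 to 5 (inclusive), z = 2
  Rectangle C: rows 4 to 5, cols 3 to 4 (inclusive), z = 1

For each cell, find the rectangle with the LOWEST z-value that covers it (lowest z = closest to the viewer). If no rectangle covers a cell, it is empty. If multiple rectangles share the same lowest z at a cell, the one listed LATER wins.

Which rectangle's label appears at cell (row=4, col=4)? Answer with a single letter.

Check cell (4,4):
  A: rows 5-6 cols 0-2 -> outside (row miss)
  B: rows 3-6 cols 4-5 z=2 -> covers; best now B (z=2)
  C: rows 4-5 cols 3-4 z=1 -> covers; best now C (z=1)
Winner: C at z=1

Answer: C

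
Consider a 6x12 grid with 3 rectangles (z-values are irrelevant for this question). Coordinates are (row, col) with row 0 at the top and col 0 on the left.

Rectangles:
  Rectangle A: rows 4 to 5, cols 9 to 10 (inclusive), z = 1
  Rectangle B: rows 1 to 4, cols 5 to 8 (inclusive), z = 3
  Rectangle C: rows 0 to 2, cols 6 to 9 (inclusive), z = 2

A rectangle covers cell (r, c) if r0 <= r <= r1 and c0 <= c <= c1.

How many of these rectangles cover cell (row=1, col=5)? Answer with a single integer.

Answer: 1

Derivation:
Check cell (1,5):
  A: rows 4-5 cols 9-10 -> outside (row miss)
  B: rows 1-4 cols 5-8 -> covers
  C: rows 0-2 cols 6-9 -> outside (col miss)
Count covering = 1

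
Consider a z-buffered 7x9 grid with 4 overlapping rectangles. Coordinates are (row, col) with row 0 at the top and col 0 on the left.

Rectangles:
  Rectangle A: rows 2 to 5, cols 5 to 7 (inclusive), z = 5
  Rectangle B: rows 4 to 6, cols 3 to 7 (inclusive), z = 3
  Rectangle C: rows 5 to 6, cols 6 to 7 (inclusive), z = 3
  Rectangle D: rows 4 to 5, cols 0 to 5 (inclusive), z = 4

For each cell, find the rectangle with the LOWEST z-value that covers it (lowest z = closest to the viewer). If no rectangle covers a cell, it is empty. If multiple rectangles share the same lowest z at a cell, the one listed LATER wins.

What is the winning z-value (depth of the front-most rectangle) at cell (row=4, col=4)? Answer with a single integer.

Check cell (4,4):
  A: rows 2-5 cols 5-7 -> outside (col miss)
  B: rows 4-6 cols 3-7 z=3 -> covers; best now B (z=3)
  C: rows 5-6 cols 6-7 -> outside (row miss)
  D: rows 4-5 cols 0-5 z=4 -> covers; best now B (z=3)
Winner: B at z=3

Answer: 3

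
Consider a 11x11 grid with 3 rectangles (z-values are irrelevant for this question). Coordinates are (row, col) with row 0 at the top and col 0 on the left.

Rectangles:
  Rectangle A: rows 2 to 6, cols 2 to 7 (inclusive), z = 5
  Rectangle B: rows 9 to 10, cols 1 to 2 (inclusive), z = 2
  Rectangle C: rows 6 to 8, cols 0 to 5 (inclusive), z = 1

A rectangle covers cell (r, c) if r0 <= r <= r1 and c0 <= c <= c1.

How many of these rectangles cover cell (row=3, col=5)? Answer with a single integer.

Check cell (3,5):
  A: rows 2-6 cols 2-7 -> covers
  B: rows 9-10 cols 1-2 -> outside (row miss)
  C: rows 6-8 cols 0-5 -> outside (row miss)
Count covering = 1

Answer: 1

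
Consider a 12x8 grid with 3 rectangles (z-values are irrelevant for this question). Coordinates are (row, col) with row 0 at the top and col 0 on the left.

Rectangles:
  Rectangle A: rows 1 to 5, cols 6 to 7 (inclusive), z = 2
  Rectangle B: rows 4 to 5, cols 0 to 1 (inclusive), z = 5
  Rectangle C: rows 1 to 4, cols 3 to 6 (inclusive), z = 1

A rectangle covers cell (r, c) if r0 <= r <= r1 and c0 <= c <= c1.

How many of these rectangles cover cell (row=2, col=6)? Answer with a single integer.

Check cell (2,6):
  A: rows 1-5 cols 6-7 -> covers
  B: rows 4-5 cols 0-1 -> outside (row miss)
  C: rows 1-4 cols 3-6 -> covers
Count covering = 2

Answer: 2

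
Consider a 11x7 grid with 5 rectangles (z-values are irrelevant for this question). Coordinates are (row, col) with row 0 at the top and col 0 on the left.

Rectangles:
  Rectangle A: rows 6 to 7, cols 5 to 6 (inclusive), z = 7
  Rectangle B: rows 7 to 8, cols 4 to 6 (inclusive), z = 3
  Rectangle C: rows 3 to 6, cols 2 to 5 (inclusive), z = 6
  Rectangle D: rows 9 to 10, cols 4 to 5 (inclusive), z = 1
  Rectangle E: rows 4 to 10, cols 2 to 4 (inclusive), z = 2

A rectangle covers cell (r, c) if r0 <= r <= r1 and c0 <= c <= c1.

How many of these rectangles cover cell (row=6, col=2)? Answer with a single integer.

Answer: 2

Derivation:
Check cell (6,2):
  A: rows 6-7 cols 5-6 -> outside (col miss)
  B: rows 7-8 cols 4-6 -> outside (row miss)
  C: rows 3-6 cols 2-5 -> covers
  D: rows 9-10 cols 4-5 -> outside (row miss)
  E: rows 4-10 cols 2-4 -> covers
Count covering = 2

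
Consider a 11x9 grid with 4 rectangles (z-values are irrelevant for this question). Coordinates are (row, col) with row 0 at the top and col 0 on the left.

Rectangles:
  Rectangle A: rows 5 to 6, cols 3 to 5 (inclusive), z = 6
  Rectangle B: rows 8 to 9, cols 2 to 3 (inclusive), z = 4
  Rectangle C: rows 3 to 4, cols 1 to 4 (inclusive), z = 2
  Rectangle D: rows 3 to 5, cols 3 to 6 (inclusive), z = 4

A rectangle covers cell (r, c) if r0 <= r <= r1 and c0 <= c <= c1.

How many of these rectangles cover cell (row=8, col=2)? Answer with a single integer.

Check cell (8,2):
  A: rows 5-6 cols 3-5 -> outside (row miss)
  B: rows 8-9 cols 2-3 -> covers
  C: rows 3-4 cols 1-4 -> outside (row miss)
  D: rows 3-5 cols 3-6 -> outside (row miss)
Count covering = 1

Answer: 1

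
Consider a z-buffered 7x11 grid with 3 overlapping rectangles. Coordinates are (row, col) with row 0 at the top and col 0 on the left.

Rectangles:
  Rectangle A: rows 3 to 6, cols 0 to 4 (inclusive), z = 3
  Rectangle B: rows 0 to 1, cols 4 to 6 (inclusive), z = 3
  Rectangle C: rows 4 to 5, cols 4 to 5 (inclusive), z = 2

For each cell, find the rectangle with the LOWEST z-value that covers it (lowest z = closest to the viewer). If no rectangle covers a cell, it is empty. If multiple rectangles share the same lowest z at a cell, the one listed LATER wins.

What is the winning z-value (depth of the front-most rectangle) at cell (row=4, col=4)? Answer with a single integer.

Check cell (4,4):
  A: rows 3-6 cols 0-4 z=3 -> covers; best now A (z=3)
  B: rows 0-1 cols 4-6 -> outside (row miss)
  C: rows 4-5 cols 4-5 z=2 -> covers; best now C (z=2)
Winner: C at z=2

Answer: 2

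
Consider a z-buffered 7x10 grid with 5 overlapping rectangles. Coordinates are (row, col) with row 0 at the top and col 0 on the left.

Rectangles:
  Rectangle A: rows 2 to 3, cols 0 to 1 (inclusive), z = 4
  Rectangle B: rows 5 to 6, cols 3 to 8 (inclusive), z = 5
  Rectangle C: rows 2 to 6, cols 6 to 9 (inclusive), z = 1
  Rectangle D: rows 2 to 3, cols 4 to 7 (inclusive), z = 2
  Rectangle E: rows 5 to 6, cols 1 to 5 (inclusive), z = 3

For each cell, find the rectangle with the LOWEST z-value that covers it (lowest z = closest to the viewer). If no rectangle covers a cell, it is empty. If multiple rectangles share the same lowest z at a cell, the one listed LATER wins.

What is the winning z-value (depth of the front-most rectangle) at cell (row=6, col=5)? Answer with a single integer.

Check cell (6,5):
  A: rows 2-3 cols 0-1 -> outside (row miss)
  B: rows 5-6 cols 3-8 z=5 -> covers; best now B (z=5)
  C: rows 2-6 cols 6-9 -> outside (col miss)
  D: rows 2-3 cols 4-7 -> outside (row miss)
  E: rows 5-6 cols 1-5 z=3 -> covers; best now E (z=3)
Winner: E at z=3

Answer: 3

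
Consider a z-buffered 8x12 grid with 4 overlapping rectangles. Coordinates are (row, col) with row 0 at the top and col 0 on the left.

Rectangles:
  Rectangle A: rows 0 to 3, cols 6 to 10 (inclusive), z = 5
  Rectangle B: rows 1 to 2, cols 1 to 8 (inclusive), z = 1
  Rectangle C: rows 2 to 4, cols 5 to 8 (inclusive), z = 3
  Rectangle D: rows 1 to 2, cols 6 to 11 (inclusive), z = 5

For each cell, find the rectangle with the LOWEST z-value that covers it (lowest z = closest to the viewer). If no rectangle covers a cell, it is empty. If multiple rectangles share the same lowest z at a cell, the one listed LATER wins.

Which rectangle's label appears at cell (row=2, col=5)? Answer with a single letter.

Answer: B

Derivation:
Check cell (2,5):
  A: rows 0-3 cols 6-10 -> outside (col miss)
  B: rows 1-2 cols 1-8 z=1 -> covers; best now B (z=1)
  C: rows 2-4 cols 5-8 z=3 -> covers; best now B (z=1)
  D: rows 1-2 cols 6-11 -> outside (col miss)
Winner: B at z=1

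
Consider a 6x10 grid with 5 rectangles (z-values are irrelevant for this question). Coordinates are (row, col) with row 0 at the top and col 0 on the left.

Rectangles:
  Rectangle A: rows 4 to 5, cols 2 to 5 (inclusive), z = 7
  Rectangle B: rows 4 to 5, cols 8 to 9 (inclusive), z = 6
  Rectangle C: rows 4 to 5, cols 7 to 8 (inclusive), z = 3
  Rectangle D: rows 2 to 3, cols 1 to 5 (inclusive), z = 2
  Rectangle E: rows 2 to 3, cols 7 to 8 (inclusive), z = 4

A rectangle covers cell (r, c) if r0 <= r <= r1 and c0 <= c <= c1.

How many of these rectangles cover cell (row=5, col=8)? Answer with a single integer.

Check cell (5,8):
  A: rows 4-5 cols 2-5 -> outside (col miss)
  B: rows 4-5 cols 8-9 -> covers
  C: rows 4-5 cols 7-8 -> covers
  D: rows 2-3 cols 1-5 -> outside (row miss)
  E: rows 2-3 cols 7-8 -> outside (row miss)
Count covering = 2

Answer: 2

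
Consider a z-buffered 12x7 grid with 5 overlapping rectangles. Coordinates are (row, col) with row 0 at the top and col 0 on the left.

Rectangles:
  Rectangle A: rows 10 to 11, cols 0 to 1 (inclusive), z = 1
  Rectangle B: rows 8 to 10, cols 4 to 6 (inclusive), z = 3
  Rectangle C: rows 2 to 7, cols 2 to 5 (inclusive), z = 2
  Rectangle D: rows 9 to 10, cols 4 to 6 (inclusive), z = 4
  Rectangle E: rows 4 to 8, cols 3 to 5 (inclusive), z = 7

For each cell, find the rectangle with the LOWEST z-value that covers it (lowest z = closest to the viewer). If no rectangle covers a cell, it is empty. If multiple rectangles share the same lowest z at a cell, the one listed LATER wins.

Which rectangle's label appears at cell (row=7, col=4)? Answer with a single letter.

Check cell (7,4):
  A: rows 10-11 cols 0-1 -> outside (row miss)
  B: rows 8-10 cols 4-6 -> outside (row miss)
  C: rows 2-7 cols 2-5 z=2 -> covers; best now C (z=2)
  D: rows 9-10 cols 4-6 -> outside (row miss)
  E: rows 4-8 cols 3-5 z=7 -> covers; best now C (z=2)
Winner: C at z=2

Answer: C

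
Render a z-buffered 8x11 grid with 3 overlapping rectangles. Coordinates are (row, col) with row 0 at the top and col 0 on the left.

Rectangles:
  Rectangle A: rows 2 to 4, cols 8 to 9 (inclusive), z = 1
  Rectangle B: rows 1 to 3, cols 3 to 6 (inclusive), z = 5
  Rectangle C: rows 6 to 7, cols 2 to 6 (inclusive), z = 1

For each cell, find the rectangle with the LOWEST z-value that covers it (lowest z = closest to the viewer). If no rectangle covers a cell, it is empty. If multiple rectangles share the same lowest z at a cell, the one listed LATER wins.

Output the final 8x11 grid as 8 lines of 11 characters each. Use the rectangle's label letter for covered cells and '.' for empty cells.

...........
...BBBB....
...BBBB.AA.
...BBBB.AA.
........AA.
...........
..CCCCC....
..CCCCC....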